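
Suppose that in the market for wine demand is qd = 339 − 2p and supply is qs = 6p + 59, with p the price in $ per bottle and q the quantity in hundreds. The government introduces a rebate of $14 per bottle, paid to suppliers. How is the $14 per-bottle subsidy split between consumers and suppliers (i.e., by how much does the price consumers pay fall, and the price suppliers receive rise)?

Consumers gain $10.5 per bottle; suppliers gain $3.5 per bottle.

Before the subsidy: set 339 − 2p = 6p + 59 → p* = $35, q* = 269.
With a per-unit subsidy paid to suppliers, each receives p + 14 per unit sold, so supply becomes qs = 6(p + 14) + 59.
Solving gives q = 290 with consumers paying $24.5 and suppliers receiving $38.5 (the $14 wedge).
Gain to consumers: $10.5; to suppliers: $3.5. (They sum to $14.)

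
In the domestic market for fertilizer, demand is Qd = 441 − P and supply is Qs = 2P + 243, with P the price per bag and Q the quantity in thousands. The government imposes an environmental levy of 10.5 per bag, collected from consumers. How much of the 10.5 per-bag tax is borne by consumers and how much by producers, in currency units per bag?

Consumers bear 7 per bag; producers bear 3.5 per bag.

Before the tax: set 441 − P = 2P + 243 → P* = 66, Q* = 375.
With the tax collected from consumers, demand (in seller-price terms) shifts: Qd = 441 − (P + 10.5).
New equilibrium: consumers pay 73, producers receive 62.5, Q = 368. (Wedge: Pb − Ps = 10.5.)
Burden on consumers: 7; on producers: 3.5. (They sum to 10.5.)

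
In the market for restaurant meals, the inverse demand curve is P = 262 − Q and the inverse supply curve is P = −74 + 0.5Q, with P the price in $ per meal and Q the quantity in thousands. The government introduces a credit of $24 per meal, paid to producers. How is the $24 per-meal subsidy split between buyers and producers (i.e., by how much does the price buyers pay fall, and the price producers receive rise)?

Buyers gain $16 per meal; producers gain $8 per meal.

Rewrite in direct form: Qd = 262 − P and Qs = 2P + 148.
Without the subsidy, 262 − P = 2P + 148 gives 3P = 114, so P* = $38 and Q* = 224.
With a per-unit subsidy paid to producers, each receives P + 24 per unit sold, so supply becomes Qs = 2(P + 24) + 148.
New equilibrium: buyers pay $22, producers receive $46, Q = 240. (Wedge: Pb − Ps = −24.)
Gain to buyers: $16; to producers: $8. (They sum to $24.)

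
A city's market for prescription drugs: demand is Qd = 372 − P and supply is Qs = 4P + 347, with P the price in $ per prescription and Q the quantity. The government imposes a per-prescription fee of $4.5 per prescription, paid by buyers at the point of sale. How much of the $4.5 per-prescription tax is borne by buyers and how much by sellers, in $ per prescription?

Buyers bear $3.6 per prescription; sellers bear $0.9 per prescription.

Without the tax, 372 − P = 4P + 347 gives 5P = 25, so P* = $5 and Q* = 367.
With the tax collected from buyers, demand (in seller-price terms) shifts: Qd = 372 − (P + 4.5).
Solving gives Q = 363.4 with buyers paying $8.6 and sellers receiving $4.1 (the $4.5 wedge).
Burden on buyers: $3.6; on sellers: $0.9. (They sum to $4.5.)
The less price-elastic side of the market bears the larger share of a per-unit tax.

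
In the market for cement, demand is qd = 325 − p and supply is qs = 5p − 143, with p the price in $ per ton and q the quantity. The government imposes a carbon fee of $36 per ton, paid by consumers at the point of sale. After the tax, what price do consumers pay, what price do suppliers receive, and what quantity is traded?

Consumers pay $108; suppliers receive $72; quantity = 217.

Before the tax: set 325 − p = 5p − 143 → p* = $78, q* = 247.
With the tax collected from consumers, demand (in seller-price terms) shifts: qd = 325 − (p + 36).
New equilibrium: consumers pay $108, suppliers receive $72, q = 217. (Wedge: pb − ps = 36.)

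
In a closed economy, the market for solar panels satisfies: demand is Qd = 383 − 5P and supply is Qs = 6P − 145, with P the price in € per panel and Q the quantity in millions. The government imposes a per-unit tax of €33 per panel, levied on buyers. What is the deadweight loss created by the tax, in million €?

Deadweight loss = €1485 million.

Before the tax: set 383 − 5P = 6P − 145 → P* = €48, Q* = 143.
With the tax collected from buyers, demand (in seller-price terms) shifts: Qd = 383 − 5(P + 33).
Solving gives Q = 53 with buyers paying €66 and suppliers receiving €33 (the €33 wedge).
Quantity falls by |ΔQ| = |143 − 53| = 90.
DWL = ½ · t · |ΔQ| = ½ · 33 · 90 = €1485.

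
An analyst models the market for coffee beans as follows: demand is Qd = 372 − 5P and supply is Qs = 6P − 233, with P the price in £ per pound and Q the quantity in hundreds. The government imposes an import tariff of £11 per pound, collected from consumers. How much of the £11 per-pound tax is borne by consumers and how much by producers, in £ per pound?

Consumers bear £6 per pound; producers bear £5 per pound.

Without the tax, 372 − 5P = 6P − 233 gives 11P = 605, so P* = £55 and Q* = 97.
With the tax collected from consumers, demand (in seller-price terms) shifts: Qd = 372 − 5(P + 11).
New equilibrium: consumers pay £61, producers receive £50, Q = 67. (Wedge: Pb − Ps = 11.)
Burden on consumers: £6; on producers: £5. (They sum to £11.)
The less price-elastic side of the market bears the larger share of a per-unit tax.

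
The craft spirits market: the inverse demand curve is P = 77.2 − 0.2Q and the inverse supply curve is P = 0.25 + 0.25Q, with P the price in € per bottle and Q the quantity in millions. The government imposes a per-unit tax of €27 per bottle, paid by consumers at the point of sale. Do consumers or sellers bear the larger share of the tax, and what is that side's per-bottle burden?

Sellers bear the larger share: €15 per bottle.

Rewrite in direct form: Qd = 386 − 5P and Qs = 4P − 1.
Before the tax: set 386 − 5P = 4P − 1 → P* = €43, Q* = 171.
With the tax collected from consumers, demand (in seller-price terms) shifts: Qd = 386 − 5(P + 27).
Solving gives Q = 111 with consumers paying €55 and sellers receiving €28 (the €27 wedge).
Per-bottle burden: consumers €12, sellers €15.
Sellers take the larger share because supply is less price-elastic here (demand slope 5 vs supply slope 4).
The less price-elastic side of the market bears the larger share of a per-unit tax.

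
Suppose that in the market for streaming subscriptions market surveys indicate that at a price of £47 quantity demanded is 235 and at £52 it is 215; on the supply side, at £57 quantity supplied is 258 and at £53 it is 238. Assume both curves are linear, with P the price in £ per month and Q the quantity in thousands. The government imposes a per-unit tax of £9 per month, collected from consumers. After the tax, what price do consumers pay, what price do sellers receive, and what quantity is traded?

Consumers pay £55; sellers receive £46; quantity = 203.

Demand slope: (215 − 235)/(52 − 47) = -4, so Qd = 423 − 4P.
Supply slope: (238 − 258)/(53 − 57) = 5, so Qs = 5P − 27.
Before the tax: set 423 − 4P = 5P − 27 → P* = £50, Q* = 223.
With the tax collected from consumers, demand (in seller-price terms) shifts: Qd = 423 − 4(P + 9).
New equilibrium: consumers pay £55, sellers receive £46, Q = 203. (Wedge: Pb − Ps = 9.)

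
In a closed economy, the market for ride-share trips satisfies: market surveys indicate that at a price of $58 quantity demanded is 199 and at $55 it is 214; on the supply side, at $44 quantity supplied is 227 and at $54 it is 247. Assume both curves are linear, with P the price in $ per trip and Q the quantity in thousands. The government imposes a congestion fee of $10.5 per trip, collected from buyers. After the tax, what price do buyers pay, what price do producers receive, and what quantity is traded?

Buyers pay $53; producers receive $42.5; quantity = 224.

Demand slope: (214 − 199)/(55 − 58) = -5, so Qd = 489 − 5P.
Supply slope: (247 − 227)/(54 − 44) = 2, so Qs = 2P + 139.
Without the tax, 489 − 5P = 2P + 139 gives 7P = 350, so P* = $50 and Q* = 239.
With the tax collected from buyers, demand (in seller-price terms) shifts: Qd = 489 − 5(P + 10.5).
New equilibrium: buyers pay $53, producers receive $42.5, Q = 224. (Wedge: Pb − Ps = 10.5.)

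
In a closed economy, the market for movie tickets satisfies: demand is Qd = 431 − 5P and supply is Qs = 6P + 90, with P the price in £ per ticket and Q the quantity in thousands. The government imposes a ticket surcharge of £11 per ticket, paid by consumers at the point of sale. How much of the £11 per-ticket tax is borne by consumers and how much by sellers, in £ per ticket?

Consumers bear £6 per ticket; sellers bear £5 per ticket.

Before the tax: set 431 − 5P = 6P + 90 → P* = £31, Q* = 276.
With the tax collected from consumers, demand (in seller-price terms) shifts: Qd = 431 − 5(P + 11).
New equilibrium: consumers pay £37, sellers receive £26, Q = 246. (Wedge: Pb − Ps = 11.)
Burden on consumers: £6; on sellers: £5. (They sum to £11.)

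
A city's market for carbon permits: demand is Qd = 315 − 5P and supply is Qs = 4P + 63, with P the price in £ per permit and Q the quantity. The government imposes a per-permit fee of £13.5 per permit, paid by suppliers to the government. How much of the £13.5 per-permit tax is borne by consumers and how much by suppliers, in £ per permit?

Without the tax, 315 − 5P = 4P + 63 gives 9P = 252, so P* = £28 and Q* = 175.
With the tax collected from suppliers, supply shifts: Qs = 4(P − 13.5) + 63.
Solving gives Q = 145 with consumers paying £34 and suppliers receiving £20.5 (the £13.5 wedge).
Burden on consumers: £6; on suppliers: £7.5. (They sum to £13.5.)

Consumers bear £6 per permit; suppliers bear £7.5 per permit.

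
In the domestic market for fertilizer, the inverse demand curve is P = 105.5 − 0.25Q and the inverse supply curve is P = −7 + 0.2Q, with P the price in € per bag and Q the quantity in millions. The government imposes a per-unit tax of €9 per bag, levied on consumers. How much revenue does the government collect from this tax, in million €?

Tax revenue = €2070 million.

Inverting to Q(P) form: Qd = 422 − 4P; Qs = 5P + 35.
Without the tax, 422 − 4P = 5P + 35 gives 9P = 387, so P* = €43 and Q* = 250.
With the tax collected from consumers, demand (in seller-price terms) shifts: Qd = 422 − 4(P + 9).
Solving gives Q = 230 with consumers paying €48 and sellers receiving €39 (the €9 wedge).
Revenue = t · Q = 9 · 230 = €2070.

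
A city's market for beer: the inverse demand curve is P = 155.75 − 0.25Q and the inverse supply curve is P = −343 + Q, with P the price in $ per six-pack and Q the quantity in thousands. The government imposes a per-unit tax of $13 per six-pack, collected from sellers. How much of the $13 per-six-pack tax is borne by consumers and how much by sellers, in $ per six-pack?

Rewrite in direct form: Qd = 623 − 4P and Qs = P + 343.
Before the tax: set 623 − 4P = P + 343 → P* = $56, Q* = 399.
With the tax collected from sellers, supply shifts: Qs = (P − 13) + 343.
Solving gives Q = 388.6 with consumers paying $58.6 and sellers receiving $45.6 (the $13 wedge).
Burden on consumers: $2.6; on sellers: $10.4. (They sum to $13.)
The less price-elastic side of the market bears the larger share of a per-unit tax.

Consumers bear $2.6 per six-pack; sellers bear $10.4 per six-pack.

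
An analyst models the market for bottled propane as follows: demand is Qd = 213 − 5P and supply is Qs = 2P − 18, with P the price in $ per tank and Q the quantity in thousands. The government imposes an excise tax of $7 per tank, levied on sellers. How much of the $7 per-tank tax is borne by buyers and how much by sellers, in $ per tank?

Buyers bear $2 per tank; sellers bear $5 per tank.

Before the tax: set 213 − 5P = 2P − 18 → P* = $33, Q* = 48.
With the tax collected from sellers, supply shifts: Qs = 2(P − 7) − 18.
Solving gives Q = 38 with buyers paying $35 and sellers receiving $28 (the $7 wedge).
Burden on buyers: $2; on sellers: $5. (They sum to $7.)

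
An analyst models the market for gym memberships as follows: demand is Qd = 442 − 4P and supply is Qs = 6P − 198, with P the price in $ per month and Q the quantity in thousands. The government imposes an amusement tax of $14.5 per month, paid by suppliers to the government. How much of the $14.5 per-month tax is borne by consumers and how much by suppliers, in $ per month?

Consumers bear $8.7 per month; suppliers bear $5.8 per month.

Before the tax: set 442 − 4P = 6P − 198 → P* = $64, Q* = 186.
With the tax collected from suppliers, supply shifts: Qs = 6(P − 14.5) − 198.
Solving gives Q = 151.2 with consumers paying $72.7 and suppliers receiving $58.2 (the $14.5 wedge).
Burden on consumers: $8.7; on suppliers: $5.8. (They sum to $14.5.)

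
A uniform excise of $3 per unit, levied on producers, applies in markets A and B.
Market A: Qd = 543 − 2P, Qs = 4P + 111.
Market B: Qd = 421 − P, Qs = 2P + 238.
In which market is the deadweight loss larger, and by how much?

Market A: pre-tax P* = $72, Q* = 399; post-tax Q = 395; deadweight loss = $6.
Market B: pre-tax P* = $61, Q* = 360; post-tax Q = 358; deadweight loss = $3.
Difference: $6 vs $3 → market A is larger by $3.

Market A, by $3.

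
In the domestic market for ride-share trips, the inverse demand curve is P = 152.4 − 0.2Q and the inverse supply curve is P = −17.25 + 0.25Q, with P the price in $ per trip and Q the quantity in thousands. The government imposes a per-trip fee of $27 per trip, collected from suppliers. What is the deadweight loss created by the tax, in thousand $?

Deadweight loss = $810 thousand.

Inverting to Q(P) form: Qd = 762 − 5P; Qs = 4P + 69.
Without the tax, 762 − 5P = 4P + 69 gives 9P = 693, so P* = $77 and Q* = 377.
With the tax collected from suppliers, supply shifts: Qs = 4(P − 27) + 69.
Solving gives Q = 317 with consumers paying $89 and suppliers receiving $62 (the $27 wedge).
Quantity falls by |ΔQ| = |377 − 317| = 60.
DWL = ½ · t · |ΔQ| = ½ · 27 · 60 = $810.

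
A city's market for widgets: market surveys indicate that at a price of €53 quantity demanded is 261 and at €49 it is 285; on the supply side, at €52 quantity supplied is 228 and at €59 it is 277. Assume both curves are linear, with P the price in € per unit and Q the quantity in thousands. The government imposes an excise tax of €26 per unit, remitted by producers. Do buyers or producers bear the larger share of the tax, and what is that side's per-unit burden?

Demand slope: (285 − 261)/(49 − 53) = -6, so Qd = 579 − 6P.
Supply slope: (277 − 228)/(59 − 52) = 7, so Qs = 7P − 136.
Before the tax: set 579 − 6P = 7P − 136 → P* = €55, Q* = 249.
With the tax collected from producers, supply shifts: Qs = 7(P − 26) − 136.
Solving gives Q = 165 with buyers paying €69 and producers receiving €43 (the €26 wedge).
Per-unit burden: buyers €14, producers €12.
Buyers take the larger share because demand is less price-elastic here (demand slope 6 vs supply slope 7).
The less price-elastic side of the market bears the larger share of a per-unit tax.

Buyers bear the larger share: €14 per unit.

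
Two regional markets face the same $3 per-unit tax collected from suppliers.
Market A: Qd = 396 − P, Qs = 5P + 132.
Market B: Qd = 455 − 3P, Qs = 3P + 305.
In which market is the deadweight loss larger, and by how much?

Market B, by $3.

Market A: pre-tax P* = $44, Q* = 352; post-tax Q = 349.5; deadweight loss = $3.75.
Market B: pre-tax P* = $25, Q* = 380; post-tax Q = 375.5; deadweight loss = $6.75.
Difference: $3.75 vs $6.75 → market B is larger by $3.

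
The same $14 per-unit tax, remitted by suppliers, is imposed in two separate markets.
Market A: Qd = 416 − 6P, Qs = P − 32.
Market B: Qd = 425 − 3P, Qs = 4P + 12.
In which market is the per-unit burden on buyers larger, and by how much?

Market B, by $6.

Market A: pre-tax P* = $64, Q* = 32; post-tax Q = 20; per-unit burden on buyers = $2.
Market B: pre-tax P* = $59, Q* = 248; post-tax Q = 224; per-unit burden on buyers = $8.
Difference: $2 vs $8 → market B is larger by $6.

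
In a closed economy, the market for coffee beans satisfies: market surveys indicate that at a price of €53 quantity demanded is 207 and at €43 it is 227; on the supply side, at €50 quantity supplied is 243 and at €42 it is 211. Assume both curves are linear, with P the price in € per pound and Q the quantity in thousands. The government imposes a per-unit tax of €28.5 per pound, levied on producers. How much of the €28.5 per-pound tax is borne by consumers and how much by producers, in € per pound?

Consumers bear €19 per pound; producers bear €9.5 per pound.

Demand slope: (227 − 207)/(43 − 53) = -2, so Qd = 313 − 2P.
Supply slope: (211 − 243)/(42 − 50) = 4, so Qs = 4P + 43.
Before the tax: set 313 − 2P = 4P + 43 → P* = €45, Q* = 223.
With the tax collected from producers, supply shifts: Qs = 4(P − 28.5) + 43.
Solving gives Q = 185 with consumers paying €64 and producers receiving €35.5 (the €28.5 wedge).
Burden on consumers: €19; on producers: €9.5. (They sum to €28.5.)
The less price-elastic side of the market bears the larger share of a per-unit tax.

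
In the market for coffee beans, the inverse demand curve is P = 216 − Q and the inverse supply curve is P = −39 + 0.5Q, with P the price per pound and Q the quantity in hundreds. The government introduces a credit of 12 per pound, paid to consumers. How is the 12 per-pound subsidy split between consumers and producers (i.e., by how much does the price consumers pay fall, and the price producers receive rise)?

Inverting to Q(P) form: Qd = 216 − P; Qs = 2P + 78.
Before the subsidy: set 216 − P = 2P + 78 → P* = 46, Q* = 170.
With a per-unit subsidy paid to consumers, each effectively pays P − 12, so demand becomes Qd = 216 − (P − 12).
Solving gives Q = 178 with consumers paying 38 and producers receiving 50 (the 12 wedge).
Gain to consumers: 8; to producers: 4. (They sum to 12.)

Consumers gain 8 per pound; producers gain 4 per pound.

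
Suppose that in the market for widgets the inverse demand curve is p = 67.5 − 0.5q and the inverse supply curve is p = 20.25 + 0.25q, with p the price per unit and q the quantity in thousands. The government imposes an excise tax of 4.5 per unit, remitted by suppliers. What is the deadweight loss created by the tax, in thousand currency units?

Deadweight loss = 13.5 thousand.

Inverting to q(p) form: qd = 135 − 2p; qs = 4p − 81.
Without the tax, 135 − 2p = 4p − 81 gives 6p = 216, so p* = 36 and q* = 63.
With the tax collected from suppliers, supply shifts: qs = 4(p − 4.5) − 81.
New equilibrium: buyers pay 39, suppliers receive 34.5, q = 57. (Wedge: pb − ps = 4.5.)
Quantity falls by |ΔQ| = |63 − 57| = 6.
DWL = ½ · t · |ΔQ| = ½ · 4.5 · 6 = 13.5.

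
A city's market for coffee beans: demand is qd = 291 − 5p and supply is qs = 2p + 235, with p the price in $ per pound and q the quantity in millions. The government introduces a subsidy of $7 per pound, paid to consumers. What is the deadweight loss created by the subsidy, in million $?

Deadweight loss = $35 million.

Before the subsidy: set 291 − 5p = 2p + 235 → p* = $8, q* = 251.
With a per-unit subsidy paid to consumers, each effectively pays p − 7, so demand becomes qd = 291 − 5(p − 7).
Solving gives q = 261 with consumers paying $6 and producers receiving $13 (the $7 wedge).
Quantity rises by |ΔQ| = |251 − 261| = 10.
DWL = ½ · t · |ΔQ| = ½ · 7 · 10 = $35.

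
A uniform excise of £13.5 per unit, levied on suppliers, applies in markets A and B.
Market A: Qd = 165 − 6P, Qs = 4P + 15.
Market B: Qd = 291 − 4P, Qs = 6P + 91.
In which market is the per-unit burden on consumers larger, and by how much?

Market B, by £2.7.

Market A: pre-tax P* = £15, Q* = 75; post-tax Q = 42.6; per-unit burden on consumers = £5.4.
Market B: pre-tax P* = £20, Q* = 211; post-tax Q = 178.6; per-unit burden on consumers = £8.1.
Difference: £5.4 vs £8.1 → market B is larger by £2.7.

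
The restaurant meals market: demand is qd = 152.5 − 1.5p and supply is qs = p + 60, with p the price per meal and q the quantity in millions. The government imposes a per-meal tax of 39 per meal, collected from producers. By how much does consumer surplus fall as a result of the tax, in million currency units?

Without the tax, 152.5 − 1.5p = p + 60 gives 2.5p = 92.5, so p* = 37 and q* = 97.
With the tax collected from producers, supply shifts: qs = (p − 39) + 60.
Solving gives q = 73.6 with buyers paying 52.6 and producers receiving 13.6 (the 39 wedge).
ΔCS is the trapezoid between Q = 73.6 and Q = 97 of height 15.6: ½ · (97 + 73.6) · 15.6 = 1330.68.

Consumer surplus falls by 1330.68 million.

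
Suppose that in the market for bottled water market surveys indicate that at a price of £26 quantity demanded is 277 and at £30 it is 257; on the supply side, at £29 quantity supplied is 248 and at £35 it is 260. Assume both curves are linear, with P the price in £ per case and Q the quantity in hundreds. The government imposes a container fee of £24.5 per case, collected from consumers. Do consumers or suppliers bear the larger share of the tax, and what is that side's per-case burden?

Demand slope: (257 − 277)/(30 − 26) = -5, so Qd = 407 − 5P.
Supply slope: (260 − 248)/(35 − 29) = 2, so Qs = 2P + 190.
Before the tax: set 407 − 5P = 2P + 190 → P* = £31, Q* = 252.
With the tax collected from consumers, demand (in seller-price terms) shifts: Qd = 407 − 5(P + 24.5).
New equilibrium: consumers pay £38, suppliers receive £13.5, Q = 217. (Wedge: Pb − Ps = 24.5.)
Per-case burden: consumers £7, suppliers £17.5.
Suppliers take the larger share because supply is less price-elastic here (demand slope 5 vs supply slope 2).
The less price-elastic side of the market bears the larger share of a per-unit tax.

Suppliers bear the larger share: £17.5 per case.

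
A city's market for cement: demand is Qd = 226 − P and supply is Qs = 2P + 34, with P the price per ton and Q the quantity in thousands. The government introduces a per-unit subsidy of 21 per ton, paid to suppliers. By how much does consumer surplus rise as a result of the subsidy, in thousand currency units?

Before the subsidy: set 226 − P = 2P + 34 → P* = 64, Q* = 162.
With a per-unit subsidy paid to suppliers, each receives P + 21 per unit sold, so supply becomes Qs = 2(P + 21) + 34.
Solving gives Q = 176 with consumers paying 50 and suppliers receiving 71 (the 21 wedge).
ΔCS is the trapezoid between Q = 176 and Q = 162 of height 14: ½ · (162 + 176) · 14 = 2366.

Consumer surplus rises by 2366 thousand.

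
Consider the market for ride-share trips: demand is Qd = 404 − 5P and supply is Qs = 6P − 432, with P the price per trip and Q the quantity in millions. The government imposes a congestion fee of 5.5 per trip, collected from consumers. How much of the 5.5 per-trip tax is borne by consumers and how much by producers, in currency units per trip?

Before the tax: set 404 − 5P = 6P − 432 → P* = 76, Q* = 24.
With the tax collected from consumers, demand (in seller-price terms) shifts: Qd = 404 − 5(P + 5.5).
Solving gives Q = 9 with consumers paying 79 and producers receiving 73.5 (the 5.5 wedge).
Burden on consumers: 3; on producers: 2.5. (They sum to 5.5.)
The less price-elastic side of the market bears the larger share of a per-unit tax.

Consumers bear 3 per trip; producers bear 2.5 per trip.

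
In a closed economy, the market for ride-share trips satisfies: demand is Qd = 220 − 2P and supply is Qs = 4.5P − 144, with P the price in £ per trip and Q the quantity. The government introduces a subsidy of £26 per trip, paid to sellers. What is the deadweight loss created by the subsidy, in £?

Without the subsidy, 220 − 2P = 4.5P − 144 gives 6.5P = 364, so P* = £56 and Q* = 108.
With a per-unit subsidy paid to sellers, each receives P + 26 per unit sold, so supply becomes Qs = 4.5(P + 26) − 144.
Solving gives Q = 144 with consumers paying £38 and sellers receiving £64 (the £26 wedge).
Quantity rises by |ΔQ| = |108 − 144| = 36.
DWL = ½ · t · |ΔQ| = ½ · 26 · 36 = £468.

Deadweight loss = £468.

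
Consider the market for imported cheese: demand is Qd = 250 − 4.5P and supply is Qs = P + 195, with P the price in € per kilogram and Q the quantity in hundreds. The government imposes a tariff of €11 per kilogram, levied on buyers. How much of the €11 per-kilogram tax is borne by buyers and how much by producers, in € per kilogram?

Without the tax, 250 − 4.5P = P + 195 gives 5.5P = 55, so P* = €10 and Q* = 205.
With the tax collected from buyers, demand (in seller-price terms) shifts: Qd = 250 − 4.5(P + 11).
Solving gives Q = 196 with buyers paying €12 and producers receiving €1 (the €11 wedge).
Burden on buyers: €2; on producers: €9. (They sum to €11.)
The less price-elastic side of the market bears the larger share of a per-unit tax.

Buyers bear €2 per kilogram; producers bear €9 per kilogram.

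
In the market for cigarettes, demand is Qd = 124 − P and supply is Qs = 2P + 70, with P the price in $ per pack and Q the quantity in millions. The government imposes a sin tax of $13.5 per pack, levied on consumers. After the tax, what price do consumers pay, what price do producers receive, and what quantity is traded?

Before the tax: set 124 − P = 2P + 70 → P* = $18, Q* = 106.
With the tax collected from consumers, demand (in seller-price terms) shifts: Qd = 124 − (P + 13.5).
Solving gives Q = 97 with consumers paying $27 and producers receiving $13.5 (the $13.5 wedge).

Consumers pay $27; producers receive $13.5; quantity = 97.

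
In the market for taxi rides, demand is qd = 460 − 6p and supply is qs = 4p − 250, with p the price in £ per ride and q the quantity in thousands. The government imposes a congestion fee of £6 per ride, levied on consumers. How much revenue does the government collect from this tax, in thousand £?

Before the tax: set 460 − 6p = 4p − 250 → p* = £71, q* = 34.
With the tax collected from consumers, demand (in seller-price terms) shifts: qd = 460 − 6(p + 6).
Solving gives q = 19.6 with consumers paying £73.4 and sellers receiving £67.4 (the £6 wedge).
Revenue = t · Q = 6 · 19.6 = £117.6.

Tax revenue = £117.6 thousand.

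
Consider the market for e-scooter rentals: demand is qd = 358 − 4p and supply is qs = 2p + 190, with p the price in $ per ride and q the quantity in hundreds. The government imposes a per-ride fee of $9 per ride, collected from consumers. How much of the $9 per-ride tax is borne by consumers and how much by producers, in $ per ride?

Consumers bear $3 per ride; producers bear $6 per ride.

Without the tax, 358 − 4p = 2p + 190 gives 6p = 168, so p* = $28 and q* = 246.
With the tax collected from consumers, demand (in seller-price terms) shifts: qd = 358 − 4(p + 9).
New equilibrium: consumers pay $31, producers receive $22, q = 234. (Wedge: pb − ps = 9.)
Burden on consumers: $3; on producers: $6. (They sum to $9.)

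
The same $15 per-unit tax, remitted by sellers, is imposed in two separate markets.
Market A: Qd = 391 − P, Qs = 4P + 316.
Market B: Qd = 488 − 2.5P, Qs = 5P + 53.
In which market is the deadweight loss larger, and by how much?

Market A: pre-tax P* = $15, Q* = 376; post-tax Q = 364; deadweight loss = $90.
Market B: pre-tax P* = $58, Q* = 343; post-tax Q = 318; deadweight loss = $187.5.
Difference: $90 vs $187.5 → market B is larger by $97.5.

Market B, by $97.5.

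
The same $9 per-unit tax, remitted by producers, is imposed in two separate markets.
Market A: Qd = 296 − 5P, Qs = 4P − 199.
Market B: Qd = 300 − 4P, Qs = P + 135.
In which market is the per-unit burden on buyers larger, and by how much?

Market A, by $2.2.

Market A: pre-tax P* = $55, Q* = 21; post-tax Q = 1; per-unit burden on buyers = $4.
Market B: pre-tax P* = $33, Q* = 168; post-tax Q = 160.8; per-unit burden on buyers = $1.8.
Difference: $4 vs $1.8 → market A is larger by $2.2.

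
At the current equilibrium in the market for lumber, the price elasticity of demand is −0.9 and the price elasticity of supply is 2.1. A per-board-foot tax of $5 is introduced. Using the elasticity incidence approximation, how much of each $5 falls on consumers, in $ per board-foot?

Consumers bear ≈ $3.5 per board-foot.

Incidence ratio: consumers' share ≈ εs / (εs + |εd|) = 2.1 / (2.1 + 0.9) = 0.7.
So consumers bear ≈ 0.7 × $5 = $3.5; suppliers bear $1.5.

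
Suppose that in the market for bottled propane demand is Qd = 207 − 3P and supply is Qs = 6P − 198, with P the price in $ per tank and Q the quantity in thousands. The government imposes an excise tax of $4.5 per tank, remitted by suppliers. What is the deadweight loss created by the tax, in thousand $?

Deadweight loss = $20.25 thousand.

Without the tax, 207 − 3P = 6P − 198 gives 9P = 405, so P* = $45 and Q* = 72.
With the tax collected from suppliers, supply shifts: Qs = 6(P − 4.5) − 198.
Solving gives Q = 63 with consumers paying $48 and suppliers receiving $43.5 (the $4.5 wedge).
Quantity falls by |ΔQ| = |72 − 63| = 9.
DWL = ½ · t · |ΔQ| = ½ · 4.5 · 9 = $20.25.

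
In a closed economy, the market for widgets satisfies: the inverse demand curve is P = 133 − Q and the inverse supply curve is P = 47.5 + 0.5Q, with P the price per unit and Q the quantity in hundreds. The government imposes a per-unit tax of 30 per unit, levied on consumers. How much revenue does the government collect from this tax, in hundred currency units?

Inverting to Q(P) form: Qd = 133 − P; Qs = 2P − 95.
Before the tax: set 133 − P = 2P − 95 → P* = 76, Q* = 57.
With the tax collected from consumers, demand (in seller-price terms) shifts: Qd = 133 − (P + 30).
Solving gives Q = 37 with consumers paying 96 and sellers receiving 66 (the 30 wedge).
Revenue = t · Q = 30 · 37 = 1110.

Tax revenue = 1110 hundred.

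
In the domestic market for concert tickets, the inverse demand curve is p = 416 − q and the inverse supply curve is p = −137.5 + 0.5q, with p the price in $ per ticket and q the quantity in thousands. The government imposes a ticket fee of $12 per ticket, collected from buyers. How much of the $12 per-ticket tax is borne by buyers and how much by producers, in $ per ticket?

Inverting to q(p) form: qd = 416 − p; qs = 2p + 275.
Without the tax, 416 − p = 2p + 275 gives 3p = 141, so p* = $47 and q* = 369.
With the tax collected from buyers, demand (in seller-price terms) shifts: qd = 416 − (p + 12).
Solving gives q = 361 with buyers paying $55 and producers receiving $43 (the $12 wedge).
Burden on buyers: $8; on producers: $4. (They sum to $12.)
The less price-elastic side of the market bears the larger share of a per-unit tax.

Buyers bear $8 per ticket; producers bear $4 per ticket.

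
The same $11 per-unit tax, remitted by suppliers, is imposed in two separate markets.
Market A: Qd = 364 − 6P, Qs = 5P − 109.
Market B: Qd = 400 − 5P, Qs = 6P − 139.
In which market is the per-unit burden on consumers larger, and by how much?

Market A: pre-tax P* = $43, Q* = 106; post-tax Q = 76; per-unit burden on consumers = $5.
Market B: pre-tax P* = $49, Q* = 155; post-tax Q = 125; per-unit burden on consumers = $6.
Difference: $5 vs $6 → market B is larger by $1.

Market B, by $1.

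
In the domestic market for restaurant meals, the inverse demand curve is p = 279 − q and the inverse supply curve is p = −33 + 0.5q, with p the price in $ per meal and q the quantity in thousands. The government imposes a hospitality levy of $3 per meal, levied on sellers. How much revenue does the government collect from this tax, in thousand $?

Rewrite in direct form: qd = 279 − p and qs = 2p + 66.
Without the tax, 279 − p = 2p + 66 gives 3p = 213, so p* = $71 and q* = 208.
With the tax collected from sellers, supply shifts: qs = 2(p − 3) + 66.
New equilibrium: consumers pay $73, sellers receive $70, q = 206. (Wedge: pb − ps = 3.)
Revenue = t · Q = 3 · 206 = $618.

Tax revenue = $618 thousand.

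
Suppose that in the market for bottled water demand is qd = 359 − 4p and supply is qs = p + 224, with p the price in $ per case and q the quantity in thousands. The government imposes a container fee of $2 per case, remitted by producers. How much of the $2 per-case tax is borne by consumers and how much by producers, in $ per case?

Without the tax, 359 − 4p = p + 224 gives 5p = 135, so p* = $27 and q* = 251.
With the tax collected from producers, supply shifts: qs = (p − 2) + 224.
Solving gives q = 249.4 with consumers paying $27.4 and producers receiving $25.4 (the $2 wedge).
Burden on consumers: $0.4; on producers: $1.6. (They sum to $2.)

Consumers bear $0.4 per case; producers bear $1.6 per case.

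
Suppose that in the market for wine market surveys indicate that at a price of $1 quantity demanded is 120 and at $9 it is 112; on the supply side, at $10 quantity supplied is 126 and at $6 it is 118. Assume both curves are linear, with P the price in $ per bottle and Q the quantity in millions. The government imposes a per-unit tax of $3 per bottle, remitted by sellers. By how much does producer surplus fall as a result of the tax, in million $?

Producer surplus falls by $115 million.

Demand slope: (112 − 120)/(9 − 1) = -1, so Qd = 121 − P.
Supply slope: (118 − 126)/(6 − 10) = 2, so Qs = 2P + 106.
Before the tax: set 121 − P = 2P + 106 → P* = $5, Q* = 116.
With the tax collected from sellers, supply shifts: Qs = 2(P − 3) + 106.
Solving gives Q = 114 with consumers paying $7 and sellers receiving $4 (the $3 wedge).
ΔPS is the trapezoid between Q = 114 and Q = 116 of height $1: ½ · (116 + 114) · 1 = $115.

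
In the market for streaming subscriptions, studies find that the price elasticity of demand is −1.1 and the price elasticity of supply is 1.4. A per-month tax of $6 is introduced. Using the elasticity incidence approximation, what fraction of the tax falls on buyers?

Buyers' share ≈ 0.56.

Incidence ratio: buyers' share ≈ εs / (εs + |εd|) = 1.4 / (1.4 + 1.1) = 0.56.
Supply is the more elastic side, so buyers bear the larger share.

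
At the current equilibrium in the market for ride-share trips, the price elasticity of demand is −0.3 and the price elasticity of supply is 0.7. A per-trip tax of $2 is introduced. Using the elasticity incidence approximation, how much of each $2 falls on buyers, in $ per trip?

Incidence ratio: buyers' share ≈ εs / (εs + |εd|) = 0.7 / (0.7 + 0.3) = 0.7.
So buyers bear ≈ 0.7 × $2 = $1.4; suppliers bear $0.6.

Buyers bear ≈ $1.4 per trip.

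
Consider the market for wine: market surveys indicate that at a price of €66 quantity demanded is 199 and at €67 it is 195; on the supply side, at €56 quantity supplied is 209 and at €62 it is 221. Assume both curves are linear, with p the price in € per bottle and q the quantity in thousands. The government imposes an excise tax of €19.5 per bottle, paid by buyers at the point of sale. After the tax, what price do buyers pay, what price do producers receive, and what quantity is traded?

Demand slope: (195 − 199)/(67 − 66) = -4, so qd = 463 − 4p.
Supply slope: (221 − 209)/(62 − 56) = 2, so qs = 2p + 97.
Without the tax, 463 − 4p = 2p + 97 gives 6p = 366, so p* = €61 and q* = 219.
With the tax collected from buyers, demand (in seller-price terms) shifts: qd = 463 − 4(p + 19.5).
Solving gives q = 193 with buyers paying €67.5 and producers receiving €48 (the €19.5 wedge).
The less price-elastic side of the market bears the larger share of a per-unit tax.

Buyers pay €67.5; producers receive €48; quantity = 193.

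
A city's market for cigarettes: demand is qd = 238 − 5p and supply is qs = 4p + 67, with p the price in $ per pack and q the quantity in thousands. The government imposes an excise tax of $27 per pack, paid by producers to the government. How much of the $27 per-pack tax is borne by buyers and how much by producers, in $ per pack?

Buyers bear $12 per pack; producers bear $15 per pack.

Before the tax: set 238 − 5p = 4p + 67 → p* = $19, q* = 143.
With the tax collected from producers, supply shifts: qs = 4(p − 27) + 67.
New equilibrium: buyers pay $31, producers receive $4, q = 83. (Wedge: pb − ps = 27.)
Burden on buyers: $12; on producers: $15. (They sum to $27.)
The less price-elastic side of the market bears the larger share of a per-unit tax.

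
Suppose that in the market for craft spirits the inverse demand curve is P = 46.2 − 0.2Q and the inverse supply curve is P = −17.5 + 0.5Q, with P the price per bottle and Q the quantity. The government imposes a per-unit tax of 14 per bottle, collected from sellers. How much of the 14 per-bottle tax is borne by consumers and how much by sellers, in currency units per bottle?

Consumers bear 4 per bottle; sellers bear 10 per bottle.

Rewrite in direct form: Qd = 231 − 5P and Qs = 2P + 35.
Without the tax, 231 − 5P = 2P + 35 gives 7P = 196, so P* = 28 and Q* = 91.
With the tax collected from sellers, supply shifts: Qs = 2(P − 14) + 35.
Solving gives Q = 71 with consumers paying 32 and sellers receiving 18 (the 14 wedge).
Burden on consumers: 4; on sellers: 10. (They sum to 14.)
The less price-elastic side of the market bears the larger share of a per-unit tax.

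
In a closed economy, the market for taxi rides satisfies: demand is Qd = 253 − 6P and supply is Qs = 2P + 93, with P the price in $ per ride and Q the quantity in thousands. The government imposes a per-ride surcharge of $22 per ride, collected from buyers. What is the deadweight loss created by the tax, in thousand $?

Without the tax, 253 − 6P = 2P + 93 gives 8P = 160, so P* = $20 and Q* = 133.
With the tax collected from buyers, demand (in seller-price terms) shifts: Qd = 253 − 6(P + 22).
New equilibrium: buyers pay $25.5, sellers receive $3.5, Q = 100. (Wedge: Pb − Ps = 22.)
Quantity falls by |ΔQ| = |133 − 100| = 33.
DWL = ½ · t · |ΔQ| = ½ · 22 · 33 = $363.

Deadweight loss = $363 thousand.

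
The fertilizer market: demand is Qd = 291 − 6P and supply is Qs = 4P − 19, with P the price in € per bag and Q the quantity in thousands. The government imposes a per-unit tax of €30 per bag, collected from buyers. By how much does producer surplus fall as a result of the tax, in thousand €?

Producer surplus falls by €1242 thousand.

Before the tax: set 291 − 6P = 4P − 19 → P* = €31, Q* = 105.
With the tax collected from buyers, demand (in seller-price terms) shifts: Qd = 291 − 6(P + 30).
Solving gives Q = 33 with buyers paying €43 and sellers receiving €13 (the €30 wedge).
ΔPS is the trapezoid between Q = 33 and Q = 105 of height €18: ½ · (105 + 33) · 18 = €1242.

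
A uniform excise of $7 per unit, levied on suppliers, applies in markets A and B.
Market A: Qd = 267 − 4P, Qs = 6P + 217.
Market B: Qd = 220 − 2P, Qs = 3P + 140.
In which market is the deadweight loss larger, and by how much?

Market A, by $29.4.

Market A: pre-tax P* = $5, Q* = 247; post-tax Q = 230.2; deadweight loss = $58.8.
Market B: pre-tax P* = $16, Q* = 188; post-tax Q = 179.6; deadweight loss = $29.4.
Difference: $58.8 vs $29.4 → market A is larger by $29.4.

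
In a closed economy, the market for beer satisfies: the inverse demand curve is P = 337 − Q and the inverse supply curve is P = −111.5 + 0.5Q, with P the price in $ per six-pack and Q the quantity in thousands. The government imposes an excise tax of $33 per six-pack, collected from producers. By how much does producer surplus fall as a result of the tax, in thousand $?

Producer surplus falls by $3168 thousand.

Inverting to Q(P) form: Qd = 337 − P; Qs = 2P + 223.
Before the tax: set 337 − P = 2P + 223 → P* = $38, Q* = 299.
With the tax collected from producers, supply shifts: Qs = 2(P − 33) + 223.
New equilibrium: consumers pay $60, producers receive $27, Q = 277. (Wedge: Pb − Ps = 33.)
ΔPS is the trapezoid between Q = 277 and Q = 299 of height $11: ½ · (299 + 277) · 11 = $3168.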